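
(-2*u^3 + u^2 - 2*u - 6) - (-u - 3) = -2*u^3 + u^2 - u - 3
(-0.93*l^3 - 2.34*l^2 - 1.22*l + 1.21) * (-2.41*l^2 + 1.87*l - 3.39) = 2.2413*l^5 + 3.9003*l^4 + 1.7171*l^3 + 2.7351*l^2 + 6.3985*l - 4.1019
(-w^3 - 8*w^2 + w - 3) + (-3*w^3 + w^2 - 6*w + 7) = -4*w^3 - 7*w^2 - 5*w + 4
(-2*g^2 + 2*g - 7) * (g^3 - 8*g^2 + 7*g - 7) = -2*g^5 + 18*g^4 - 37*g^3 + 84*g^2 - 63*g + 49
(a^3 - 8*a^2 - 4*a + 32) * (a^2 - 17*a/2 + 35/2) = a^5 - 33*a^4/2 + 163*a^3/2 - 74*a^2 - 342*a + 560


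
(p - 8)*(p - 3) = p^2 - 11*p + 24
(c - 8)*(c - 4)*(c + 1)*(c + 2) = c^4 - 9*c^3 - 2*c^2 + 72*c + 64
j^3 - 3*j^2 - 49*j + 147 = (j - 7)*(j - 3)*(j + 7)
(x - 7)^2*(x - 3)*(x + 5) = x^4 - 12*x^3 + 6*x^2 + 308*x - 735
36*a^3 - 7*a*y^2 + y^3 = (-6*a + y)*(-3*a + y)*(2*a + y)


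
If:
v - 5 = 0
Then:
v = 5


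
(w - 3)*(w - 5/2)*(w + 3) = w^3 - 5*w^2/2 - 9*w + 45/2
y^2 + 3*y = y*(y + 3)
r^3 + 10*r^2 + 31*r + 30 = (r + 2)*(r + 3)*(r + 5)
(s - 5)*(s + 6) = s^2 + s - 30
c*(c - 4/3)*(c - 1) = c^3 - 7*c^2/3 + 4*c/3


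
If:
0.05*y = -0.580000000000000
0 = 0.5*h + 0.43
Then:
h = -0.86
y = -11.60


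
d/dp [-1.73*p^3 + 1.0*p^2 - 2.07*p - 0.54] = -5.19*p^2 + 2.0*p - 2.07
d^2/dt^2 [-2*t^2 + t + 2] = -4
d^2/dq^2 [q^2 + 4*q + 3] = 2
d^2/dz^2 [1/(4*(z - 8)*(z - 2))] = ((z - 8)^2 + (z - 8)*(z - 2) + (z - 2)^2)/(2*(z - 8)^3*(z - 2)^3)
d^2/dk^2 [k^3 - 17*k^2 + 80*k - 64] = 6*k - 34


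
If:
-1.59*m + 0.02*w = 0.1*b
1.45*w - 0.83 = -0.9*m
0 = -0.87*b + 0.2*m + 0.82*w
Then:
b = 0.55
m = -0.03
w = 0.59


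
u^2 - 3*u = u*(u - 3)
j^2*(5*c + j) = 5*c*j^2 + j^3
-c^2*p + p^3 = p*(-c + p)*(c + p)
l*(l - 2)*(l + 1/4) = l^3 - 7*l^2/4 - l/2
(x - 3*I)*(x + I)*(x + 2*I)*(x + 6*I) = x^4 + 6*I*x^3 + 7*x^2 + 48*I*x - 36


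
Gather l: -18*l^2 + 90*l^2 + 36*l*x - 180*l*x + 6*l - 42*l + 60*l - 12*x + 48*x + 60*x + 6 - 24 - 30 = 72*l^2 + l*(24 - 144*x) + 96*x - 48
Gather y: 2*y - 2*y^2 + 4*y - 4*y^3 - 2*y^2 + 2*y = -4*y^3 - 4*y^2 + 8*y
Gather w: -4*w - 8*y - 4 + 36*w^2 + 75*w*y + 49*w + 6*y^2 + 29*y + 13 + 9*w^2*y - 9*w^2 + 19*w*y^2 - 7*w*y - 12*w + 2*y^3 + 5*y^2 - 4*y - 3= w^2*(9*y + 27) + w*(19*y^2 + 68*y + 33) + 2*y^3 + 11*y^2 + 17*y + 6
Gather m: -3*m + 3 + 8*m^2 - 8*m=8*m^2 - 11*m + 3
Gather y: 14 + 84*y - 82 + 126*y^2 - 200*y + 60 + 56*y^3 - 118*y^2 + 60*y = 56*y^3 + 8*y^2 - 56*y - 8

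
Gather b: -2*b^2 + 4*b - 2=-2*b^2 + 4*b - 2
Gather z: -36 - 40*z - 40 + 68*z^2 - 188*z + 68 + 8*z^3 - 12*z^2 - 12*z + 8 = 8*z^3 + 56*z^2 - 240*z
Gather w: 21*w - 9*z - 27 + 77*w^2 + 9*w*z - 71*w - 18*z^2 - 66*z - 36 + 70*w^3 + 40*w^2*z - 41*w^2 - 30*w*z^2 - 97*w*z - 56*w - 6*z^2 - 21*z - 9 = 70*w^3 + w^2*(40*z + 36) + w*(-30*z^2 - 88*z - 106) - 24*z^2 - 96*z - 72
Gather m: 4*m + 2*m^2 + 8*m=2*m^2 + 12*m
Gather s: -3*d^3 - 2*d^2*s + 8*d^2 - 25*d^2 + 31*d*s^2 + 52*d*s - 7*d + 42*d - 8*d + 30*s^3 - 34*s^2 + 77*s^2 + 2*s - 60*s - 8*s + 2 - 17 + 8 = -3*d^3 - 17*d^2 + 27*d + 30*s^3 + s^2*(31*d + 43) + s*(-2*d^2 + 52*d - 66) - 7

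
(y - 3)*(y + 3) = y^2 - 9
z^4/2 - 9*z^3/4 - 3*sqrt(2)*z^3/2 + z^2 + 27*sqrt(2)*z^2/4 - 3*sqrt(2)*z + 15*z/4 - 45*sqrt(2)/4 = (z/2 + 1/2)*(z - 3)*(z - 5/2)*(z - 3*sqrt(2))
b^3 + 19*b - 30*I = (b - 3*I)*(b - 2*I)*(b + 5*I)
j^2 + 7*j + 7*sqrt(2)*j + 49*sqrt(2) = (j + 7)*(j + 7*sqrt(2))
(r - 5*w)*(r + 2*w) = r^2 - 3*r*w - 10*w^2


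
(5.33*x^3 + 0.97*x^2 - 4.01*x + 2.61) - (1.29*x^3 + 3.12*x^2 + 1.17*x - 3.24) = 4.04*x^3 - 2.15*x^2 - 5.18*x + 5.85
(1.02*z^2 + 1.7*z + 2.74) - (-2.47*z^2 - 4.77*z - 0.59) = 3.49*z^2 + 6.47*z + 3.33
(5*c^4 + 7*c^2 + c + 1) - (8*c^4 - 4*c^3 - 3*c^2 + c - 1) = -3*c^4 + 4*c^3 + 10*c^2 + 2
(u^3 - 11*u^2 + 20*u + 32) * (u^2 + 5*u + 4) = u^5 - 6*u^4 - 31*u^3 + 88*u^2 + 240*u + 128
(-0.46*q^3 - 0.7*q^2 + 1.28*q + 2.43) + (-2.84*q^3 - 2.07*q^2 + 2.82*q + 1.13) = -3.3*q^3 - 2.77*q^2 + 4.1*q + 3.56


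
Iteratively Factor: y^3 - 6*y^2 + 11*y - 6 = (y - 2)*(y^2 - 4*y + 3) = (y - 3)*(y - 2)*(y - 1)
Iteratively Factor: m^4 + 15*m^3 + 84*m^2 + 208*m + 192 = (m + 4)*(m^3 + 11*m^2 + 40*m + 48) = (m + 3)*(m + 4)*(m^2 + 8*m + 16) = (m + 3)*(m + 4)^2*(m + 4)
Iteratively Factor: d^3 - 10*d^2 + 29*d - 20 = (d - 4)*(d^2 - 6*d + 5) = (d - 5)*(d - 4)*(d - 1)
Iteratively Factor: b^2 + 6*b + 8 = (b + 2)*(b + 4)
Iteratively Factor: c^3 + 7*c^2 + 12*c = (c)*(c^2 + 7*c + 12) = c*(c + 3)*(c + 4)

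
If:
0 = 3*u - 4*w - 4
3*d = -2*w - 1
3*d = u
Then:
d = 2/15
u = 2/5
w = -7/10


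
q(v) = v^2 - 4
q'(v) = 2*v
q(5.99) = 31.88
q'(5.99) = 11.98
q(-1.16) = -2.65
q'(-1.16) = -2.32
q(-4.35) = 14.92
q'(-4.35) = -8.70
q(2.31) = 1.34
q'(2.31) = 4.62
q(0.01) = -4.00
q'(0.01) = 0.02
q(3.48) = 8.11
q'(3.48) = 6.96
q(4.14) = 13.14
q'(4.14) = 8.28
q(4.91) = 20.11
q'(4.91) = 9.82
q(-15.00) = 221.00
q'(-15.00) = -30.00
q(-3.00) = 5.00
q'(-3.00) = -6.00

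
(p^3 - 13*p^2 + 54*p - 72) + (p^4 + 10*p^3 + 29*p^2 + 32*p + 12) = p^4 + 11*p^3 + 16*p^2 + 86*p - 60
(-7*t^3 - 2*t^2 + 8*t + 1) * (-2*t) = 14*t^4 + 4*t^3 - 16*t^2 - 2*t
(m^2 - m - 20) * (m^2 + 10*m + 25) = m^4 + 9*m^3 - 5*m^2 - 225*m - 500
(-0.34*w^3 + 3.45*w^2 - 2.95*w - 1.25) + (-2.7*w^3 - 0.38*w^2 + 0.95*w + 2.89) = -3.04*w^3 + 3.07*w^2 - 2.0*w + 1.64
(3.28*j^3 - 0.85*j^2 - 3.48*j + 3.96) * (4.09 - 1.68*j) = -5.5104*j^4 + 14.8432*j^3 + 2.3699*j^2 - 20.886*j + 16.1964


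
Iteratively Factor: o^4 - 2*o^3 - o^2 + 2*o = (o)*(o^3 - 2*o^2 - o + 2) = o*(o - 1)*(o^2 - o - 2) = o*(o - 1)*(o + 1)*(o - 2)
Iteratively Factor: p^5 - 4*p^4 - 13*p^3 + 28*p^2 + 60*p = (p - 5)*(p^4 + p^3 - 8*p^2 - 12*p) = (p - 5)*(p - 3)*(p^3 + 4*p^2 + 4*p) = (p - 5)*(p - 3)*(p + 2)*(p^2 + 2*p) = (p - 5)*(p - 3)*(p + 2)^2*(p)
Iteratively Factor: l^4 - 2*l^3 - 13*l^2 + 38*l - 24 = (l - 3)*(l^3 + l^2 - 10*l + 8) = (l - 3)*(l - 2)*(l^2 + 3*l - 4) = (l - 3)*(l - 2)*(l + 4)*(l - 1)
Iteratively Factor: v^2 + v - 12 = (v + 4)*(v - 3)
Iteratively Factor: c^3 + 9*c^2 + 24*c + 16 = (c + 4)*(c^2 + 5*c + 4) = (c + 4)^2*(c + 1)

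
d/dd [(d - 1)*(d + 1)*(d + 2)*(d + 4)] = 4*d^3 + 18*d^2 + 14*d - 6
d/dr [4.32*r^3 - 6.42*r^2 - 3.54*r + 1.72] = 12.96*r^2 - 12.84*r - 3.54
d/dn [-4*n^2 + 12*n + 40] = 12 - 8*n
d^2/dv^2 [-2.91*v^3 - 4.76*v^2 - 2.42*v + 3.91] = -17.46*v - 9.52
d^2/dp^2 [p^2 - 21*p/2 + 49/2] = 2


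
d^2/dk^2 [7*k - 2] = 0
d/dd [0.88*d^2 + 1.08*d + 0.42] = 1.76*d + 1.08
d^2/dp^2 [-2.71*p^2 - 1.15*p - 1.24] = -5.42000000000000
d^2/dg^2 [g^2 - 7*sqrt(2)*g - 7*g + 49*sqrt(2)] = 2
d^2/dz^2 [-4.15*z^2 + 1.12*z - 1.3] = -8.30000000000000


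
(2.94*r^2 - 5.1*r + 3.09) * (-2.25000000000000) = -6.615*r^2 + 11.475*r - 6.9525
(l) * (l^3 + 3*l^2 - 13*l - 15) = l^4 + 3*l^3 - 13*l^2 - 15*l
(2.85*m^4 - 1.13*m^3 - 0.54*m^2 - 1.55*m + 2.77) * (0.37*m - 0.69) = 1.0545*m^5 - 2.3846*m^4 + 0.5799*m^3 - 0.2009*m^2 + 2.0944*m - 1.9113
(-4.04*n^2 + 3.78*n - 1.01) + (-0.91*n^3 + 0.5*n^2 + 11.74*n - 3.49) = -0.91*n^3 - 3.54*n^2 + 15.52*n - 4.5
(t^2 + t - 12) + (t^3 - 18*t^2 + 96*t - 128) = t^3 - 17*t^2 + 97*t - 140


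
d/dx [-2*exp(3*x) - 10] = -6*exp(3*x)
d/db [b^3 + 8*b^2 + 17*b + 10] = 3*b^2 + 16*b + 17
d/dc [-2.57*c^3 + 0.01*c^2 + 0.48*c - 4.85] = -7.71*c^2 + 0.02*c + 0.48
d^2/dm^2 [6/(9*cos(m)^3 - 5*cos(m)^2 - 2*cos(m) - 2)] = 6*((19*cos(m) - 40*cos(2*m) + 81*cos(3*m))*(-9*cos(m)^3 + 5*cos(m)^2 + 2*cos(m) + 2)/4 - 2*(-27*cos(m)^2 + 10*cos(m) + 2)^2*sin(m)^2)/(-9*cos(m)^3 + 5*cos(m)^2 + 2*cos(m) + 2)^3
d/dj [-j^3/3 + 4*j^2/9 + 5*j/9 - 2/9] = -j^2 + 8*j/9 + 5/9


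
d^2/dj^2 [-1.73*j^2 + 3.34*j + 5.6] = -3.46000000000000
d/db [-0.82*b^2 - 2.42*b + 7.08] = -1.64*b - 2.42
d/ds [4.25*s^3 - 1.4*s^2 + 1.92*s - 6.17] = 12.75*s^2 - 2.8*s + 1.92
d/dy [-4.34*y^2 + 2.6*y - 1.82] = 2.6 - 8.68*y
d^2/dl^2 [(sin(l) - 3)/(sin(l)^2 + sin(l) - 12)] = (4*sin(l) + cos(l)^2 + 1)/(sin(l) + 4)^3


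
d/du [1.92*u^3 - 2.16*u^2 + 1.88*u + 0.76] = 5.76*u^2 - 4.32*u + 1.88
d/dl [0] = 0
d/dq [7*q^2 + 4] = 14*q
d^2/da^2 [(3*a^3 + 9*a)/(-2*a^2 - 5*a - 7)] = 6*(-23*a^3 - 105*a^2 - 21*a + 105)/(8*a^6 + 60*a^5 + 234*a^4 + 545*a^3 + 819*a^2 + 735*a + 343)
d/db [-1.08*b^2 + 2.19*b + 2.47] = 2.19 - 2.16*b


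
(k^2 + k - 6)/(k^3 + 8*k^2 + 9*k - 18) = (k - 2)/(k^2 + 5*k - 6)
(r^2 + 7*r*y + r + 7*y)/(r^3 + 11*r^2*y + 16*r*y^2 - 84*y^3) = (-r - 1)/(-r^2 - 4*r*y + 12*y^2)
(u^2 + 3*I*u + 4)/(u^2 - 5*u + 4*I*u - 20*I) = (u - I)/(u - 5)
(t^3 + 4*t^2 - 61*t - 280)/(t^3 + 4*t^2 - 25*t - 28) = (t^2 - 3*t - 40)/(t^2 - 3*t - 4)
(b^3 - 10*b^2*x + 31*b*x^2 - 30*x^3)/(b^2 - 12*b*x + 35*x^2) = (-b^2 + 5*b*x - 6*x^2)/(-b + 7*x)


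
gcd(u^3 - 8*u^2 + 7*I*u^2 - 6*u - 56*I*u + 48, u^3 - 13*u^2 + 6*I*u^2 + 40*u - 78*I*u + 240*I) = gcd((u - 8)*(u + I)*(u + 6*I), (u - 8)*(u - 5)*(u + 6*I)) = u^2 + u*(-8 + 6*I) - 48*I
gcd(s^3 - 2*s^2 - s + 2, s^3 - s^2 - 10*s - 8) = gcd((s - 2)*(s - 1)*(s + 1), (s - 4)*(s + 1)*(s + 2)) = s + 1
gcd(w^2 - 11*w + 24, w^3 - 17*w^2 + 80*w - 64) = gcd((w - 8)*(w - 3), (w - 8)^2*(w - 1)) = w - 8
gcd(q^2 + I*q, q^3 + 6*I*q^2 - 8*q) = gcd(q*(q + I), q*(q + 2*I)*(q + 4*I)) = q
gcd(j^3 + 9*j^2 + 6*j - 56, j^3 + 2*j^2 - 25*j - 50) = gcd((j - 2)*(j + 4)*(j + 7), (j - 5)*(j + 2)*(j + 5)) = 1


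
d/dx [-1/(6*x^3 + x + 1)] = (18*x^2 + 1)/(6*x^3 + x + 1)^2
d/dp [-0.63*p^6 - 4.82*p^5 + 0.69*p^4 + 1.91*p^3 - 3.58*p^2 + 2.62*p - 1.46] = -3.78*p^5 - 24.1*p^4 + 2.76*p^3 + 5.73*p^2 - 7.16*p + 2.62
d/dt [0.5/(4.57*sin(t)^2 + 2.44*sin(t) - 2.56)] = -(4.57*sin(t) + 1.22)*cos(t)/(4.57*sin(t)^2 + 2.44*sin(t) - 2.56)^2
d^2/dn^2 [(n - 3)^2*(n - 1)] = 6*n - 14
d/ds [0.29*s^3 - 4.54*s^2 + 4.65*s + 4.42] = 0.87*s^2 - 9.08*s + 4.65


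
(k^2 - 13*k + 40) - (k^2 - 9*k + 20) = 20 - 4*k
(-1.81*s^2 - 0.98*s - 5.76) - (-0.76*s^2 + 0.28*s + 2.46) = -1.05*s^2 - 1.26*s - 8.22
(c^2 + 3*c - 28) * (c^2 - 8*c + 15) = c^4 - 5*c^3 - 37*c^2 + 269*c - 420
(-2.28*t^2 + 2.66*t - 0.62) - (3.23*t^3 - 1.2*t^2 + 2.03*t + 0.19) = -3.23*t^3 - 1.08*t^2 + 0.63*t - 0.81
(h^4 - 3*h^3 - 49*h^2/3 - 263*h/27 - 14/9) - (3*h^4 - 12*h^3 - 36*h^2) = -2*h^4 + 9*h^3 + 59*h^2/3 - 263*h/27 - 14/9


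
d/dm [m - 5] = 1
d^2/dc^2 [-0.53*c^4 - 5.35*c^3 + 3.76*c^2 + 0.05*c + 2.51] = -6.36*c^2 - 32.1*c + 7.52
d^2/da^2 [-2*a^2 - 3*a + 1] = -4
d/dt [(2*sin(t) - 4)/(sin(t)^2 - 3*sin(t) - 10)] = 2*(4*sin(t) + cos(t)^2 - 17)*cos(t)/((sin(t) - 5)^2*(sin(t) + 2)^2)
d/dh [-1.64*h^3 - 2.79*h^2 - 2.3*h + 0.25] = -4.92*h^2 - 5.58*h - 2.3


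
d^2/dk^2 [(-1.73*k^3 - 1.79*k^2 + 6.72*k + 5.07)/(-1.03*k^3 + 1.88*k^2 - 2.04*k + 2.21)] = (-7.105427357601e-15*k^7 + 10.497966*k^6 - 64.585944*k^5 + 38.219592*k^4 + 208.616182*k^3 - 446.415528*k^2 + 265.640232*k - 43.17677)/(1.092727*k^9 - 5.983476*k^8 + 17.414004*k^7 - 37.379975*k^6 + 60.166536*k^5 - 74.766408*k^4 + 74.436285*k^3 - 55.137732*k^2 + 29.890692*k - 10.793861)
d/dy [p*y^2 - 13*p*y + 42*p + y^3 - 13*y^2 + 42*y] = 2*p*y - 13*p + 3*y^2 - 26*y + 42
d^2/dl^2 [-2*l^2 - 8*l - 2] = -4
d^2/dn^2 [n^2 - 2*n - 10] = 2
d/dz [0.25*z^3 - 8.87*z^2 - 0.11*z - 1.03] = 0.75*z^2 - 17.74*z - 0.11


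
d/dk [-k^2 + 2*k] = 2 - 2*k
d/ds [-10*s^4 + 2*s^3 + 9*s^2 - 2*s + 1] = -40*s^3 + 6*s^2 + 18*s - 2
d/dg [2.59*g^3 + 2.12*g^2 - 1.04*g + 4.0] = 7.77*g^2 + 4.24*g - 1.04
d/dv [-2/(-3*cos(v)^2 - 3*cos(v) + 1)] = 6*(2*cos(v) + 1)*sin(v)/(3*cos(v)^2 + 3*cos(v) - 1)^2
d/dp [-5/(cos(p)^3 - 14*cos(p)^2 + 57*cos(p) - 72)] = 5*(19 - 3*cos(p))*sin(p)/((cos(p) - 8)^2*(cos(p) - 3)^3)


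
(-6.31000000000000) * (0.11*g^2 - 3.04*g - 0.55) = -0.6941*g^2 + 19.1824*g + 3.4705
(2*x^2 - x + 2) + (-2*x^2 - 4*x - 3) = -5*x - 1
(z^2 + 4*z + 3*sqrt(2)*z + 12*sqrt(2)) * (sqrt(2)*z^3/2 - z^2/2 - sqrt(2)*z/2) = sqrt(2)*z^5/2 + 5*z^4/2 + 2*sqrt(2)*z^4 - 2*sqrt(2)*z^3 + 10*z^3 - 8*sqrt(2)*z^2 - 3*z^2 - 12*z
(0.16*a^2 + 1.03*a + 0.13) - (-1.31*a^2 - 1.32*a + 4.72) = 1.47*a^2 + 2.35*a - 4.59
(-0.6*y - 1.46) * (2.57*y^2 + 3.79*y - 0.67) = -1.542*y^3 - 6.0262*y^2 - 5.1314*y + 0.9782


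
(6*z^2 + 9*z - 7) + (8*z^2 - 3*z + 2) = 14*z^2 + 6*z - 5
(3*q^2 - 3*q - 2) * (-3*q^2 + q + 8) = -9*q^4 + 12*q^3 + 27*q^2 - 26*q - 16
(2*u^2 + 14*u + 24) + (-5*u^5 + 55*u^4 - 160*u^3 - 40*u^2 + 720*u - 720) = -5*u^5 + 55*u^4 - 160*u^3 - 38*u^2 + 734*u - 696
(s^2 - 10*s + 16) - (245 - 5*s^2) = 6*s^2 - 10*s - 229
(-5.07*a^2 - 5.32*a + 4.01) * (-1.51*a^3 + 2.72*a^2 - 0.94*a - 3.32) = 7.6557*a^5 - 5.7572*a^4 - 15.7597*a^3 + 32.7404*a^2 + 13.893*a - 13.3132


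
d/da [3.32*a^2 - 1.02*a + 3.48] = 6.64*a - 1.02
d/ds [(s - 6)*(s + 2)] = 2*s - 4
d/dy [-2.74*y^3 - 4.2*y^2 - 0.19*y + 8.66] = -8.22*y^2 - 8.4*y - 0.19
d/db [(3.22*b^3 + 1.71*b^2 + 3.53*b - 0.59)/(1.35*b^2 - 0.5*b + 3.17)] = (4.347*b^4 - 3.22*b^3 + 25.0017*b^2 + 12.4344*b + 10.8951)/(1.8225*b^4 - 1.35*b^3 + 8.809*b^2 - 3.17*b + 10.0489)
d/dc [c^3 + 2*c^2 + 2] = c*(3*c + 4)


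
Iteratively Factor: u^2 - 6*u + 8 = (u - 4)*(u - 2)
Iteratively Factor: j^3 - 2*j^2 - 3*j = (j)*(j^2 - 2*j - 3) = j*(j + 1)*(j - 3)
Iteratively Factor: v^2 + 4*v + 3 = (v + 3)*(v + 1)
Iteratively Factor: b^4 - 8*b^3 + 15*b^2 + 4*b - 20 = (b + 1)*(b^3 - 9*b^2 + 24*b - 20) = (b - 2)*(b + 1)*(b^2 - 7*b + 10) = (b - 2)^2*(b + 1)*(b - 5)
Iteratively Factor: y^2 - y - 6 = (y - 3)*(y + 2)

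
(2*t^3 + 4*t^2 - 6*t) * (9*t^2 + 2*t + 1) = 18*t^5 + 40*t^4 - 44*t^3 - 8*t^2 - 6*t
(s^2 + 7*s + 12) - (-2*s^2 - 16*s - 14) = 3*s^2 + 23*s + 26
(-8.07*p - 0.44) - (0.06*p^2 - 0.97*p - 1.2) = -0.06*p^2 - 7.1*p + 0.76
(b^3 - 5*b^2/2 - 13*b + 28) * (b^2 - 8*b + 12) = b^5 - 21*b^4/2 + 19*b^3 + 102*b^2 - 380*b + 336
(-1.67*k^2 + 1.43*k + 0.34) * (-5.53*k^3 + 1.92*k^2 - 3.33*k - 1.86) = 9.2351*k^5 - 11.1143*k^4 + 6.4265*k^3 - 1.0029*k^2 - 3.792*k - 0.6324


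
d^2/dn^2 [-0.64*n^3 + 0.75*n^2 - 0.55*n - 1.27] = 1.5 - 3.84*n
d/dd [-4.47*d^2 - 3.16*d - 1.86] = -8.94*d - 3.16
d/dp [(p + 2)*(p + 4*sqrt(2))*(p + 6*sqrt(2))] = 3*p^2 + 4*p + 20*sqrt(2)*p + 20*sqrt(2) + 48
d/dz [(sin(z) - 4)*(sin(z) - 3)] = (2*sin(z) - 7)*cos(z)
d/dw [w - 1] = 1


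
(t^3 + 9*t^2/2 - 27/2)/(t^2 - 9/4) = 2*(t^2 + 6*t + 9)/(2*t + 3)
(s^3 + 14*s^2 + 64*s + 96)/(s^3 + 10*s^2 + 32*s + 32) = (s + 6)/(s + 2)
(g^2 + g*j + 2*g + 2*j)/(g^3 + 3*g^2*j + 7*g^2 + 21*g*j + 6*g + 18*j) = (g^2 + g*j + 2*g + 2*j)/(g^3 + 3*g^2*j + 7*g^2 + 21*g*j + 6*g + 18*j)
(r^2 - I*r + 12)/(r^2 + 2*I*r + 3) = (r - 4*I)/(r - I)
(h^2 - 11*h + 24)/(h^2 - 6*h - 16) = (h - 3)/(h + 2)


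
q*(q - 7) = q^2 - 7*q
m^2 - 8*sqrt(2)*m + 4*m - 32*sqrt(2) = (m + 4)*(m - 8*sqrt(2))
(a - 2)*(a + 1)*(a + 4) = a^3 + 3*a^2 - 6*a - 8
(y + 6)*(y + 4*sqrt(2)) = y^2 + 4*sqrt(2)*y + 6*y + 24*sqrt(2)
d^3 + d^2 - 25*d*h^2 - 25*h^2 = (d + 1)*(d - 5*h)*(d + 5*h)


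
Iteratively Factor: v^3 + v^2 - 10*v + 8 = (v + 4)*(v^2 - 3*v + 2) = (v - 2)*(v + 4)*(v - 1)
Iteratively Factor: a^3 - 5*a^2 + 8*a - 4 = (a - 2)*(a^2 - 3*a + 2) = (a - 2)*(a - 1)*(a - 2)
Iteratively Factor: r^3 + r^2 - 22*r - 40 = (r + 4)*(r^2 - 3*r - 10) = (r + 2)*(r + 4)*(r - 5)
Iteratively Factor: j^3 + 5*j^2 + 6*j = (j)*(j^2 + 5*j + 6) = j*(j + 3)*(j + 2)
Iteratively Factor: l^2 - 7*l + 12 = (l - 4)*(l - 3)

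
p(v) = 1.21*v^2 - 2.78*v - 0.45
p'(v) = 2.42*v - 2.78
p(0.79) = -1.89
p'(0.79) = -0.87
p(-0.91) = 3.08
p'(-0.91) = -4.98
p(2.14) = -0.86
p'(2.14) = 2.40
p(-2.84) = 17.20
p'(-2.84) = -9.65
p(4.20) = 9.22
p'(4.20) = 7.38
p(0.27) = -1.11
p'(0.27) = -2.13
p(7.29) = 43.59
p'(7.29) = 14.86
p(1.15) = -2.05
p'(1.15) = 0.00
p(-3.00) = 18.78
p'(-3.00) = -10.04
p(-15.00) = 313.50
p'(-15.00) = -39.08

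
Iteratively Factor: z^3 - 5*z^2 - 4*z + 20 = (z - 5)*(z^2 - 4) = (z - 5)*(z + 2)*(z - 2)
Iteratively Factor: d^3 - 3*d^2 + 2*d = (d - 2)*(d^2 - d) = (d - 2)*(d - 1)*(d)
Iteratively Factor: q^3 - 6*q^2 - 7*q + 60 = (q - 4)*(q^2 - 2*q - 15) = (q - 5)*(q - 4)*(q + 3)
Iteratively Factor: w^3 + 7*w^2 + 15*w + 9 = (w + 3)*(w^2 + 4*w + 3) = (w + 1)*(w + 3)*(w + 3)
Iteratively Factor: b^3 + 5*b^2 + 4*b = (b + 4)*(b^2 + b) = b*(b + 4)*(b + 1)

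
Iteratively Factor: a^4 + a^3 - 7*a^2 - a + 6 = (a - 2)*(a^3 + 3*a^2 - a - 3) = (a - 2)*(a + 3)*(a^2 - 1) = (a - 2)*(a - 1)*(a + 3)*(a + 1)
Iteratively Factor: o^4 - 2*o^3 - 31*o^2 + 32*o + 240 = (o - 4)*(o^3 + 2*o^2 - 23*o - 60) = (o - 4)*(o + 3)*(o^2 - o - 20) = (o - 4)*(o + 3)*(o + 4)*(o - 5)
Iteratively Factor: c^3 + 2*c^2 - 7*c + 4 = (c + 4)*(c^2 - 2*c + 1) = (c - 1)*(c + 4)*(c - 1)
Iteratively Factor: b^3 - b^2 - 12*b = (b - 4)*(b^2 + 3*b) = b*(b - 4)*(b + 3)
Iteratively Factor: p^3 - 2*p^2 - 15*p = (p + 3)*(p^2 - 5*p) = (p - 5)*(p + 3)*(p)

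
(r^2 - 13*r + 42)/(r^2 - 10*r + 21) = (r - 6)/(r - 3)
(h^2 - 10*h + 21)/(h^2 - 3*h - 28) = (h - 3)/(h + 4)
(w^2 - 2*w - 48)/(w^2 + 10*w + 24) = (w - 8)/(w + 4)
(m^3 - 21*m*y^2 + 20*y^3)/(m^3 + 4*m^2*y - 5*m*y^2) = (m - 4*y)/m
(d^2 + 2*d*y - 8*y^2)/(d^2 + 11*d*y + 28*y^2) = (d - 2*y)/(d + 7*y)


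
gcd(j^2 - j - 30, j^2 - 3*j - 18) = j - 6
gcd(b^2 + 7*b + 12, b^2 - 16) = b + 4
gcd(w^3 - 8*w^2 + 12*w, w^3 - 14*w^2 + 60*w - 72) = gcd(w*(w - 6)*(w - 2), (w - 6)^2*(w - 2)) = w^2 - 8*w + 12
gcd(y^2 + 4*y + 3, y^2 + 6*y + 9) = y + 3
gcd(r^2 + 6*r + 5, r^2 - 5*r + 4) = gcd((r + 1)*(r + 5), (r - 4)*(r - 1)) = 1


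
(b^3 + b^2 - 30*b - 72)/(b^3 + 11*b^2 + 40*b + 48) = (b - 6)/(b + 4)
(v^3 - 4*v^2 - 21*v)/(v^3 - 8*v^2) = (v^2 - 4*v - 21)/(v*(v - 8))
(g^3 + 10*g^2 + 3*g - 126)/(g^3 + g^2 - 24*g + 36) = (g + 7)/(g - 2)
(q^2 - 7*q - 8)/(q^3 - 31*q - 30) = (q - 8)/(q^2 - q - 30)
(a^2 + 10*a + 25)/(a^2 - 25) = (a + 5)/(a - 5)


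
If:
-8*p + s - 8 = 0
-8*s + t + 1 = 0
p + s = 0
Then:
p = -8/9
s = 8/9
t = 55/9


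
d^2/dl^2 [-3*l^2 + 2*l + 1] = -6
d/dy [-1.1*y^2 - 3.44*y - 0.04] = -2.2*y - 3.44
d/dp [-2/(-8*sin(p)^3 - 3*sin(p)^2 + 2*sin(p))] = 4*(-12*cos(p) - 3/tan(p) + cos(p)/sin(p)^2)/(8*sin(p)^2 + 3*sin(p) - 2)^2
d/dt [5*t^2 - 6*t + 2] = 10*t - 6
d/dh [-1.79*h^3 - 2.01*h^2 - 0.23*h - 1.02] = -5.37*h^2 - 4.02*h - 0.23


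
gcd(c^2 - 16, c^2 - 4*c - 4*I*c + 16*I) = c - 4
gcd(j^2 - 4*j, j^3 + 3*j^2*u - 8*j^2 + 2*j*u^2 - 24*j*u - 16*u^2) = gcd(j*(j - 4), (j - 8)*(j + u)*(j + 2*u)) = 1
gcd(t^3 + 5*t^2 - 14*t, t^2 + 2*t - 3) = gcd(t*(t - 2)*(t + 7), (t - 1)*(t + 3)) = 1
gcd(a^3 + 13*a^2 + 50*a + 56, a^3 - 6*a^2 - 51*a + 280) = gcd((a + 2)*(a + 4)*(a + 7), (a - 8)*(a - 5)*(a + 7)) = a + 7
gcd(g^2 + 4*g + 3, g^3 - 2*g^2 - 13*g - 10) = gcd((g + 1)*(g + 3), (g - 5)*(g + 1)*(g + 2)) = g + 1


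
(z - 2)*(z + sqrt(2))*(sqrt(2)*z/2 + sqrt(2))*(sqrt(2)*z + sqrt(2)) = z^4 + z^3 + sqrt(2)*z^3 - 4*z^2 + sqrt(2)*z^2 - 4*sqrt(2)*z - 4*z - 4*sqrt(2)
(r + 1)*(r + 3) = r^2 + 4*r + 3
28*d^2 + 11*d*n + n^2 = (4*d + n)*(7*d + n)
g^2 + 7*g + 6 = (g + 1)*(g + 6)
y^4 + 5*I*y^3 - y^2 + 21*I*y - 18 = (y - 2*I)*(y + I)*(y + 3*I)^2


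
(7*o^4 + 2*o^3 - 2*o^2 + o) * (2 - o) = -7*o^5 + 12*o^4 + 6*o^3 - 5*o^2 + 2*o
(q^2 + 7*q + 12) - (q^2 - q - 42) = 8*q + 54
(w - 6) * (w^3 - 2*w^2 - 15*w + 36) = w^4 - 8*w^3 - 3*w^2 + 126*w - 216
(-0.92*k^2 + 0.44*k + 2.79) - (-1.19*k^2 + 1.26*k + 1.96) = 0.27*k^2 - 0.82*k + 0.83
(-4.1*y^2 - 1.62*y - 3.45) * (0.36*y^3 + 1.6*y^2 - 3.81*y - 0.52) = -1.476*y^5 - 7.1432*y^4 + 11.787*y^3 + 2.7842*y^2 + 13.9869*y + 1.794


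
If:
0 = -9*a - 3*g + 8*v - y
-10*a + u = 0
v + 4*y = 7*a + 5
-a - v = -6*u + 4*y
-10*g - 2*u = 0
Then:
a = 5/52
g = -5/26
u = 25/26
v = 355/1716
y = 2345/1716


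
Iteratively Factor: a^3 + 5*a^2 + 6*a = (a)*(a^2 + 5*a + 6) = a*(a + 2)*(a + 3)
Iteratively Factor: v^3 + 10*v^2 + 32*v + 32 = (v + 2)*(v^2 + 8*v + 16) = (v + 2)*(v + 4)*(v + 4)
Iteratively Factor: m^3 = (m)*(m^2) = m^2*(m)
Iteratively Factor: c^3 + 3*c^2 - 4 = (c + 2)*(c^2 + c - 2) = (c - 1)*(c + 2)*(c + 2)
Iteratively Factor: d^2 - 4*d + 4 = (d - 2)*(d - 2)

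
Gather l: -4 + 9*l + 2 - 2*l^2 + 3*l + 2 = -2*l^2 + 12*l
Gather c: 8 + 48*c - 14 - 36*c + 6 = 12*c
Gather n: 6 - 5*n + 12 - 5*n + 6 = 24 - 10*n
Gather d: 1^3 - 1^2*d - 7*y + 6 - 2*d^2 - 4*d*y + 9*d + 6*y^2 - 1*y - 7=-2*d^2 + d*(8 - 4*y) + 6*y^2 - 8*y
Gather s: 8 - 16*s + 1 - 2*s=9 - 18*s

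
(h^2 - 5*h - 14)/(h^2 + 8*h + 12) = (h - 7)/(h + 6)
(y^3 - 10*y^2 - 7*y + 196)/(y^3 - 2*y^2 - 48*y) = (-y^3 + 10*y^2 + 7*y - 196)/(y*(-y^2 + 2*y + 48))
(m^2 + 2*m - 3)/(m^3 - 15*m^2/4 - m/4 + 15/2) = 4*(m^2 + 2*m - 3)/(4*m^3 - 15*m^2 - m + 30)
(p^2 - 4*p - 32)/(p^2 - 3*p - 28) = (p - 8)/(p - 7)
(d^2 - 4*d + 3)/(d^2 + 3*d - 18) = (d - 1)/(d + 6)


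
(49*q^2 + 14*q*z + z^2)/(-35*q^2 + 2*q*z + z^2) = (7*q + z)/(-5*q + z)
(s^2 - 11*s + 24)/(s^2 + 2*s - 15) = (s - 8)/(s + 5)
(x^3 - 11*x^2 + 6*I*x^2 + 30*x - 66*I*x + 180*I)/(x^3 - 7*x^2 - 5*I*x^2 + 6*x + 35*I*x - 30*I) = (x^2 + x*(-5 + 6*I) - 30*I)/(x^2 - x*(1 + 5*I) + 5*I)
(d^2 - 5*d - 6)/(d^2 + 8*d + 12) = (d^2 - 5*d - 6)/(d^2 + 8*d + 12)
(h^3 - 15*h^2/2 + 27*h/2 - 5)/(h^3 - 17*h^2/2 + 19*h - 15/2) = (h - 2)/(h - 3)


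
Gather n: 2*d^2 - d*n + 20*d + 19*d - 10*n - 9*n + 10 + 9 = 2*d^2 + 39*d + n*(-d - 19) + 19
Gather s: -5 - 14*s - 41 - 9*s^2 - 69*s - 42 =-9*s^2 - 83*s - 88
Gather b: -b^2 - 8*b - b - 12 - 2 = -b^2 - 9*b - 14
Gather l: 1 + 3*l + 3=3*l + 4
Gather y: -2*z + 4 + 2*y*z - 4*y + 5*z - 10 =y*(2*z - 4) + 3*z - 6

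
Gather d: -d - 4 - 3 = -d - 7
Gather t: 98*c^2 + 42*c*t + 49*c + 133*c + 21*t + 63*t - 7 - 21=98*c^2 + 182*c + t*(42*c + 84) - 28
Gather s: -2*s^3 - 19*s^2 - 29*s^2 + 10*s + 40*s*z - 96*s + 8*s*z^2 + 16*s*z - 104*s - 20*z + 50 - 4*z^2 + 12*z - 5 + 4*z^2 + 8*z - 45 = -2*s^3 - 48*s^2 + s*(8*z^2 + 56*z - 190)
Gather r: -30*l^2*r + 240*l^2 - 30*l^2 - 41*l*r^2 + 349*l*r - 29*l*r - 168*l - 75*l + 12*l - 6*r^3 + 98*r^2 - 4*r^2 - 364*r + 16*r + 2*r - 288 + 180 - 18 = 210*l^2 - 231*l - 6*r^3 + r^2*(94 - 41*l) + r*(-30*l^2 + 320*l - 346) - 126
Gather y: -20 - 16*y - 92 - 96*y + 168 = 56 - 112*y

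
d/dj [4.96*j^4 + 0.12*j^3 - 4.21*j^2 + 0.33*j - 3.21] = 19.84*j^3 + 0.36*j^2 - 8.42*j + 0.33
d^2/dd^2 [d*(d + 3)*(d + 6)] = 6*d + 18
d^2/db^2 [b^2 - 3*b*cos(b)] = 3*b*cos(b) + 6*sin(b) + 2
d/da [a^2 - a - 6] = 2*a - 1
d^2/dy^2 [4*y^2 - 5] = 8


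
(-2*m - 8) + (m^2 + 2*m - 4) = m^2 - 12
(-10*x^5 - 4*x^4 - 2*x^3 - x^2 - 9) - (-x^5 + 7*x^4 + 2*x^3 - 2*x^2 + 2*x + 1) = -9*x^5 - 11*x^4 - 4*x^3 + x^2 - 2*x - 10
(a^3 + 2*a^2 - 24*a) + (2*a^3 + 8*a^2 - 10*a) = 3*a^3 + 10*a^2 - 34*a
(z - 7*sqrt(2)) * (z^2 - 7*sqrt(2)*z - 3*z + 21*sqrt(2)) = z^3 - 14*sqrt(2)*z^2 - 3*z^2 + 42*sqrt(2)*z + 98*z - 294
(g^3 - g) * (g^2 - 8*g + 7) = g^5 - 8*g^4 + 6*g^3 + 8*g^2 - 7*g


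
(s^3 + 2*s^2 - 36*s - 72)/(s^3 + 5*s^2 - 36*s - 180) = (s + 2)/(s + 5)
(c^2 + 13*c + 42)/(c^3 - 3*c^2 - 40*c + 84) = (c + 7)/(c^2 - 9*c + 14)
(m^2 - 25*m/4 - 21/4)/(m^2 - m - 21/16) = 4*(m - 7)/(4*m - 7)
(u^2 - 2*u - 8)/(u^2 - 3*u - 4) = (u + 2)/(u + 1)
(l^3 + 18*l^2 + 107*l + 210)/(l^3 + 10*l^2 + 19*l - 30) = (l + 7)/(l - 1)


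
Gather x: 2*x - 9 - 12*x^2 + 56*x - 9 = -12*x^2 + 58*x - 18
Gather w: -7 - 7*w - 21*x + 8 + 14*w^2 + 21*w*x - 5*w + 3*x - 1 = 14*w^2 + w*(21*x - 12) - 18*x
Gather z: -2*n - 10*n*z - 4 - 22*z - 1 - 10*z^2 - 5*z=-2*n - 10*z^2 + z*(-10*n - 27) - 5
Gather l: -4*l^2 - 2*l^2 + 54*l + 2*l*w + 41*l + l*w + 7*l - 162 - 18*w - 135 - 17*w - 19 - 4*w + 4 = -6*l^2 + l*(3*w + 102) - 39*w - 312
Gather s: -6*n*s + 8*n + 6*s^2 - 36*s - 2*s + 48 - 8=8*n + 6*s^2 + s*(-6*n - 38) + 40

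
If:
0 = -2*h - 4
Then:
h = -2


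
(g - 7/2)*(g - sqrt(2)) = g^2 - 7*g/2 - sqrt(2)*g + 7*sqrt(2)/2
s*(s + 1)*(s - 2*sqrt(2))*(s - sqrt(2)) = s^4 - 3*sqrt(2)*s^3 + s^3 - 3*sqrt(2)*s^2 + 4*s^2 + 4*s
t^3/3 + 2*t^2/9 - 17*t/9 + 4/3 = (t/3 + 1)*(t - 4/3)*(t - 1)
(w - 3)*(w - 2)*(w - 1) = w^3 - 6*w^2 + 11*w - 6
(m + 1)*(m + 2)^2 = m^3 + 5*m^2 + 8*m + 4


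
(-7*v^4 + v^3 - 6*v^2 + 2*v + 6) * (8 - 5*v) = 35*v^5 - 61*v^4 + 38*v^3 - 58*v^2 - 14*v + 48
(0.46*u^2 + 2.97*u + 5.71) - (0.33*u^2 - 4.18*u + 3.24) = 0.13*u^2 + 7.15*u + 2.47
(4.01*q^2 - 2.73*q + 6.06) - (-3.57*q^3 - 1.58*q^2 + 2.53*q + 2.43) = 3.57*q^3 + 5.59*q^2 - 5.26*q + 3.63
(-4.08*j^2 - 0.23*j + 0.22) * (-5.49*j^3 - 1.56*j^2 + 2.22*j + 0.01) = 22.3992*j^5 + 7.6275*j^4 - 9.9066*j^3 - 0.8946*j^2 + 0.4861*j + 0.0022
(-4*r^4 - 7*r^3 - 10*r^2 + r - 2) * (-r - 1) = 4*r^5 + 11*r^4 + 17*r^3 + 9*r^2 + r + 2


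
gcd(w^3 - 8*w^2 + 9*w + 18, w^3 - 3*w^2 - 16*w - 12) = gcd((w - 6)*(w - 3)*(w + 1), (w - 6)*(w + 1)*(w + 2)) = w^2 - 5*w - 6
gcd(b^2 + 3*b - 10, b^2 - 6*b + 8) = b - 2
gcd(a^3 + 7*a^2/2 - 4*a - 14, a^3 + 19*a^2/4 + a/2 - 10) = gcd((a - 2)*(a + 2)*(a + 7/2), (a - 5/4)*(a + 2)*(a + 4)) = a + 2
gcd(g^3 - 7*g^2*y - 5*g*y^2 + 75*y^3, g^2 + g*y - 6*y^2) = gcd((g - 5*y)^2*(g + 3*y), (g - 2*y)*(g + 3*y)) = g + 3*y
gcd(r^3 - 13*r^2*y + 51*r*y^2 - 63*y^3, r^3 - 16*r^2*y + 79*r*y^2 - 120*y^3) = -r + 3*y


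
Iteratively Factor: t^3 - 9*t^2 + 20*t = (t - 4)*(t^2 - 5*t) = (t - 5)*(t - 4)*(t)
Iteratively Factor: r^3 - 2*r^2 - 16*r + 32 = (r - 4)*(r^2 + 2*r - 8) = (r - 4)*(r - 2)*(r + 4)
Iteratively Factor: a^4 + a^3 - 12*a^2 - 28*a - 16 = (a - 4)*(a^3 + 5*a^2 + 8*a + 4) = (a - 4)*(a + 2)*(a^2 + 3*a + 2) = (a - 4)*(a + 1)*(a + 2)*(a + 2)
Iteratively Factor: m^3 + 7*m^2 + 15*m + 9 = (m + 3)*(m^2 + 4*m + 3) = (m + 1)*(m + 3)*(m + 3)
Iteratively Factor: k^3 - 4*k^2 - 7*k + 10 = (k - 5)*(k^2 + k - 2) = (k - 5)*(k - 1)*(k + 2)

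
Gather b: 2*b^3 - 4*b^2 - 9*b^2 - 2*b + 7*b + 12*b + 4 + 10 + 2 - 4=2*b^3 - 13*b^2 + 17*b + 12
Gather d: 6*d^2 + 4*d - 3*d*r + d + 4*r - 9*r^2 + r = 6*d^2 + d*(5 - 3*r) - 9*r^2 + 5*r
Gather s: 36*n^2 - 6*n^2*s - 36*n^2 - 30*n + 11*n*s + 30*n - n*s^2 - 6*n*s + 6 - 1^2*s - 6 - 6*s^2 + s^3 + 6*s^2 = -n*s^2 + s^3 + s*(-6*n^2 + 5*n - 1)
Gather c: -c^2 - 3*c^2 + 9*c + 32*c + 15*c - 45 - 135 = -4*c^2 + 56*c - 180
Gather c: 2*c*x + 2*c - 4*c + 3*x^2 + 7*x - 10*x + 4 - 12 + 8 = c*(2*x - 2) + 3*x^2 - 3*x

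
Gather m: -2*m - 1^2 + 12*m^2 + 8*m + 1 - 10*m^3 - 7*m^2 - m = -10*m^3 + 5*m^2 + 5*m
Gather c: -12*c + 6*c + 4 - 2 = 2 - 6*c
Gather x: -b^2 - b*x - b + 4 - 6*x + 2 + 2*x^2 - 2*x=-b^2 - b + 2*x^2 + x*(-b - 8) + 6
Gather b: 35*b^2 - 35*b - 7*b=35*b^2 - 42*b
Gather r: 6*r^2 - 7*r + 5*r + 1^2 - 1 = 6*r^2 - 2*r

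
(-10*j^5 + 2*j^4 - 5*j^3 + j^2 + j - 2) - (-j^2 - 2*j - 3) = -10*j^5 + 2*j^4 - 5*j^3 + 2*j^2 + 3*j + 1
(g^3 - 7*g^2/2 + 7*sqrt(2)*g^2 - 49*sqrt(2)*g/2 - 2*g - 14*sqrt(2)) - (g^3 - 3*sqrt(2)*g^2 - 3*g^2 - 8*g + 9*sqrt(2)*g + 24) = -g^2/2 + 10*sqrt(2)*g^2 - 67*sqrt(2)*g/2 + 6*g - 24 - 14*sqrt(2)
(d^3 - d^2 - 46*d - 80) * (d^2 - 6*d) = d^5 - 7*d^4 - 40*d^3 + 196*d^2 + 480*d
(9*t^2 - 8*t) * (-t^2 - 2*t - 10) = -9*t^4 - 10*t^3 - 74*t^2 + 80*t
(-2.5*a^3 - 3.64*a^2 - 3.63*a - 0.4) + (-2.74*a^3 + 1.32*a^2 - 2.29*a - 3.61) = -5.24*a^3 - 2.32*a^2 - 5.92*a - 4.01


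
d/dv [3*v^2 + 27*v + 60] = 6*v + 27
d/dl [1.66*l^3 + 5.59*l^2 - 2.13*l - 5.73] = 4.98*l^2 + 11.18*l - 2.13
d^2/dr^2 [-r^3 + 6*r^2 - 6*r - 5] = 12 - 6*r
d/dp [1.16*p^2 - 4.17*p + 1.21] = 2.32*p - 4.17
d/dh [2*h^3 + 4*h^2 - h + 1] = 6*h^2 + 8*h - 1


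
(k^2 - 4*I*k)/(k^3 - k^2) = (k - 4*I)/(k*(k - 1))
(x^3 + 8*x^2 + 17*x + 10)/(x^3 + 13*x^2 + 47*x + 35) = (x + 2)/(x + 7)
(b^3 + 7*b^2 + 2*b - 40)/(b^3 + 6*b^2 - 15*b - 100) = (b^2 + 2*b - 8)/(b^2 + b - 20)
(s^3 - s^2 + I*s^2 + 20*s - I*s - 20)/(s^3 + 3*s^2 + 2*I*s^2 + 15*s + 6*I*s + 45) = (s^2 - s*(1 + 4*I) + 4*I)/(s^2 + 3*s*(1 - I) - 9*I)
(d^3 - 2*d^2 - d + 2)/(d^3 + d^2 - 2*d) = (d^2 - d - 2)/(d*(d + 2))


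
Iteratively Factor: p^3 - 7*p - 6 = (p - 3)*(p^2 + 3*p + 2) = (p - 3)*(p + 1)*(p + 2)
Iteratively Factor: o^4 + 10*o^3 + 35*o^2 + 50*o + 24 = (o + 3)*(o^3 + 7*o^2 + 14*o + 8) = (o + 1)*(o + 3)*(o^2 + 6*o + 8) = (o + 1)*(o + 2)*(o + 3)*(o + 4)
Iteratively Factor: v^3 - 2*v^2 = (v)*(v^2 - 2*v) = v^2*(v - 2)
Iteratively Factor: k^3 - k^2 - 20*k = (k - 5)*(k^2 + 4*k) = (k - 5)*(k + 4)*(k)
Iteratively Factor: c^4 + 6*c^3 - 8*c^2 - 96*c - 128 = (c + 4)*(c^3 + 2*c^2 - 16*c - 32) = (c - 4)*(c + 4)*(c^2 + 6*c + 8) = (c - 4)*(c + 4)^2*(c + 2)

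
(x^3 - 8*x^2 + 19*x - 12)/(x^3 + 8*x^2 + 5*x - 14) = (x^2 - 7*x + 12)/(x^2 + 9*x + 14)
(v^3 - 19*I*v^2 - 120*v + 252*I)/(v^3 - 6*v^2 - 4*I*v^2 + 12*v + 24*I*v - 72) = (v^2 - 13*I*v - 42)/(v^2 + 2*v*(-3 + I) - 12*I)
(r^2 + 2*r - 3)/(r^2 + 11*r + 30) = (r^2 + 2*r - 3)/(r^2 + 11*r + 30)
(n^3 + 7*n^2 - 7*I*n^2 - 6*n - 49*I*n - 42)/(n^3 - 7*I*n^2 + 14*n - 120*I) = (n^2 + n*(7 - I) - 7*I)/(n^2 - I*n + 20)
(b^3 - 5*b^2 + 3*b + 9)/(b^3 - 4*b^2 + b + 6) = (b - 3)/(b - 2)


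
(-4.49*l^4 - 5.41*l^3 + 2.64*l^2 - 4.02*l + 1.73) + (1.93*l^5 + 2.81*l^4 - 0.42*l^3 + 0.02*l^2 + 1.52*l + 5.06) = 1.93*l^5 - 1.68*l^4 - 5.83*l^3 + 2.66*l^2 - 2.5*l + 6.79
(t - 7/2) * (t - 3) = t^2 - 13*t/2 + 21/2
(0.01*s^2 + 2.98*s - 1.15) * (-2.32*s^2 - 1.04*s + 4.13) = -0.0232*s^4 - 6.924*s^3 - 0.3899*s^2 + 13.5034*s - 4.7495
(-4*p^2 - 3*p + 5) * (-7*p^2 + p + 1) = 28*p^4 + 17*p^3 - 42*p^2 + 2*p + 5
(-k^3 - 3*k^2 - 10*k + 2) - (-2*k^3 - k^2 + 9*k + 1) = k^3 - 2*k^2 - 19*k + 1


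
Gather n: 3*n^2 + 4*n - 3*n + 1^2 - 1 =3*n^2 + n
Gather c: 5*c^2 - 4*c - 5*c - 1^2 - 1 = 5*c^2 - 9*c - 2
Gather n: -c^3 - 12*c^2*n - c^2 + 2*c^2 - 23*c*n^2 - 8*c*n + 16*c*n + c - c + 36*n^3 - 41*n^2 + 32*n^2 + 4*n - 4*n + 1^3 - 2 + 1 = -c^3 + c^2 + 36*n^3 + n^2*(-23*c - 9) + n*(-12*c^2 + 8*c)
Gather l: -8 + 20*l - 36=20*l - 44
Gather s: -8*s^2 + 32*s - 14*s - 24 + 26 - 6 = -8*s^2 + 18*s - 4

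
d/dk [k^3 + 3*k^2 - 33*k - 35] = 3*k^2 + 6*k - 33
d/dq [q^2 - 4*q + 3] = 2*q - 4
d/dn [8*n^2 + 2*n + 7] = 16*n + 2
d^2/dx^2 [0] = 0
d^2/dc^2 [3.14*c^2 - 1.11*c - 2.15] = 6.28000000000000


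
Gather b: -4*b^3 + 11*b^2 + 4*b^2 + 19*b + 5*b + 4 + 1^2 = -4*b^3 + 15*b^2 + 24*b + 5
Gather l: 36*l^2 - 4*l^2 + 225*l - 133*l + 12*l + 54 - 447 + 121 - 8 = 32*l^2 + 104*l - 280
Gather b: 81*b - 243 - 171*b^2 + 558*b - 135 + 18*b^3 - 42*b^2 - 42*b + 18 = 18*b^3 - 213*b^2 + 597*b - 360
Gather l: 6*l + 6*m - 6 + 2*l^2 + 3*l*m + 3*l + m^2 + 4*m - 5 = 2*l^2 + l*(3*m + 9) + m^2 + 10*m - 11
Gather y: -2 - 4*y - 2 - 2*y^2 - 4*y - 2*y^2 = -4*y^2 - 8*y - 4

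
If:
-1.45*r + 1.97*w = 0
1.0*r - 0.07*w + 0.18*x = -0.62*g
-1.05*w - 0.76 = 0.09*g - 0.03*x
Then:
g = 1.83048138337297 - 0.425510934086119*x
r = 0.0883698447379106*x - 1.19654801265815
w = 0.0650437943502388*x - 0.880707928098636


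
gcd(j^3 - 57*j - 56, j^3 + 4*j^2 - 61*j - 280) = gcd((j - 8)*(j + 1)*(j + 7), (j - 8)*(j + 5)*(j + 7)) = j^2 - j - 56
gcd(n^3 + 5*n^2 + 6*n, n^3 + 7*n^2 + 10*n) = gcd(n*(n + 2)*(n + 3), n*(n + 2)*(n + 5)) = n^2 + 2*n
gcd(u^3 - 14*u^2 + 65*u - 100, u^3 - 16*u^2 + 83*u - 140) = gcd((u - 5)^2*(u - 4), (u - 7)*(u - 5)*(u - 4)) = u^2 - 9*u + 20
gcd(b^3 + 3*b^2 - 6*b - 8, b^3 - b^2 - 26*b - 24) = b^2 + 5*b + 4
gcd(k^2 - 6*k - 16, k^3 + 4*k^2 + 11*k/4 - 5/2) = k + 2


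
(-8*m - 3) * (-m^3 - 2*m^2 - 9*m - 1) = 8*m^4 + 19*m^3 + 78*m^2 + 35*m + 3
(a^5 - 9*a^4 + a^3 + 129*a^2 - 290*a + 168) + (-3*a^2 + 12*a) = a^5 - 9*a^4 + a^3 + 126*a^2 - 278*a + 168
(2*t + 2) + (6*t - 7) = 8*t - 5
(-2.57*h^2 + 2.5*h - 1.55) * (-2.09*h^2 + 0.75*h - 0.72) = 5.3713*h^4 - 7.1525*h^3 + 6.9649*h^2 - 2.9625*h + 1.116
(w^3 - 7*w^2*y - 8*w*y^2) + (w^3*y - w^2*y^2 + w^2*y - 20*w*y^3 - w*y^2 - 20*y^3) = w^3*y + w^3 - w^2*y^2 - 6*w^2*y - 20*w*y^3 - 9*w*y^2 - 20*y^3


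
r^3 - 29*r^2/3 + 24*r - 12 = (r - 6)*(r - 3)*(r - 2/3)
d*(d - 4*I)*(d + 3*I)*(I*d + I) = I*d^4 + d^3 + I*d^3 + d^2 + 12*I*d^2 + 12*I*d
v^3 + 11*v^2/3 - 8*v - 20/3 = (v - 2)*(v + 2/3)*(v + 5)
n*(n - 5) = n^2 - 5*n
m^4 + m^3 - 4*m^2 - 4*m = m*(m - 2)*(m + 1)*(m + 2)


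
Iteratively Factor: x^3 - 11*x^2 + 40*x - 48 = (x - 4)*(x^2 - 7*x + 12) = (x - 4)*(x - 3)*(x - 4)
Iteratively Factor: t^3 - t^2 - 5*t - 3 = (t + 1)*(t^2 - 2*t - 3) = (t - 3)*(t + 1)*(t + 1)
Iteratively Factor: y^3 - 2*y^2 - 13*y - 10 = (y + 2)*(y^2 - 4*y - 5) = (y + 1)*(y + 2)*(y - 5)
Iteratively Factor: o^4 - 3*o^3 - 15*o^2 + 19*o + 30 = (o - 2)*(o^3 - o^2 - 17*o - 15) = (o - 2)*(o + 1)*(o^2 - 2*o - 15) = (o - 5)*(o - 2)*(o + 1)*(o + 3)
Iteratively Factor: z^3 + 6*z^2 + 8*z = (z + 4)*(z^2 + 2*z) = z*(z + 4)*(z + 2)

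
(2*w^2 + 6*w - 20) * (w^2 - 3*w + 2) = 2*w^4 - 34*w^2 + 72*w - 40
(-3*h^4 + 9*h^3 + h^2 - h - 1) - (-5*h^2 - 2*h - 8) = -3*h^4 + 9*h^3 + 6*h^2 + h + 7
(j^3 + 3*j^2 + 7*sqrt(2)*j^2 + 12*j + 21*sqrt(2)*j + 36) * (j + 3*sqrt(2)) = j^4 + 3*j^3 + 10*sqrt(2)*j^3 + 30*sqrt(2)*j^2 + 54*j^2 + 36*sqrt(2)*j + 162*j + 108*sqrt(2)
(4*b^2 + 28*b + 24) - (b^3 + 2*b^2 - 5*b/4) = -b^3 + 2*b^2 + 117*b/4 + 24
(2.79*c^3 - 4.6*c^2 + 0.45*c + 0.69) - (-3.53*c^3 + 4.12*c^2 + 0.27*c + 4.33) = 6.32*c^3 - 8.72*c^2 + 0.18*c - 3.64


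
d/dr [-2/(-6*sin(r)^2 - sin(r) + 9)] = -2*(12*sin(r) + 1)*cos(r)/(6*sin(r)^2 + sin(r) - 9)^2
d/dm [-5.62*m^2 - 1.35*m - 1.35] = -11.24*m - 1.35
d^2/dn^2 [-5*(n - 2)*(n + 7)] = -10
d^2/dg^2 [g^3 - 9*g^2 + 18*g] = 6*g - 18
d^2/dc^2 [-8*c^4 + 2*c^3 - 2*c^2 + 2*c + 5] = -96*c^2 + 12*c - 4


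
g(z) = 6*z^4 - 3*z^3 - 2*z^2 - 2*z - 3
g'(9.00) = 16729.00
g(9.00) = 36996.00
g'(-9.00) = -18191.00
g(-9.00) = 41406.00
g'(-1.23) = -55.36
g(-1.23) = 15.75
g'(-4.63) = -2558.48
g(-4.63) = 3018.39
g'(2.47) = 294.87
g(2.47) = 157.98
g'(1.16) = 18.71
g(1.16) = -1.83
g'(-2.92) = -664.59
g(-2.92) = 496.68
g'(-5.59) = -4453.12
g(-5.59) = 6328.38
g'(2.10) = 172.17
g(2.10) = 72.89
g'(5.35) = 3394.13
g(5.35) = 4385.15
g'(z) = 24*z^3 - 9*z^2 - 4*z - 2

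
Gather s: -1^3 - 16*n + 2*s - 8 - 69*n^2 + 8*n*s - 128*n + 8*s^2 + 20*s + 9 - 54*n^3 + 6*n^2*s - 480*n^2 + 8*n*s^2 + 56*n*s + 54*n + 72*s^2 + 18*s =-54*n^3 - 549*n^2 - 90*n + s^2*(8*n + 80) + s*(6*n^2 + 64*n + 40)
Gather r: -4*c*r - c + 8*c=-4*c*r + 7*c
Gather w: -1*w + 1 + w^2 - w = w^2 - 2*w + 1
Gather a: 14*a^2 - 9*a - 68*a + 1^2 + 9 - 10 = 14*a^2 - 77*a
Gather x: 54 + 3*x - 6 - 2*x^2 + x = -2*x^2 + 4*x + 48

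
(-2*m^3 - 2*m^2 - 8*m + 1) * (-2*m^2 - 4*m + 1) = 4*m^5 + 12*m^4 + 22*m^3 + 28*m^2 - 12*m + 1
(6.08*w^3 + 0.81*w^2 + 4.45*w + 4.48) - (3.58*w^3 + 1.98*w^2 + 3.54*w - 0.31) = 2.5*w^3 - 1.17*w^2 + 0.91*w + 4.79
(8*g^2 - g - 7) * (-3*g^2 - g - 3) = -24*g^4 - 5*g^3 - 2*g^2 + 10*g + 21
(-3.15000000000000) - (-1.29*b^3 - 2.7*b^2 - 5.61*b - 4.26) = 1.29*b^3 + 2.7*b^2 + 5.61*b + 1.11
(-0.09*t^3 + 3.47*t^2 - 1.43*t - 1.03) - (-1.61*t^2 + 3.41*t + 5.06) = -0.09*t^3 + 5.08*t^2 - 4.84*t - 6.09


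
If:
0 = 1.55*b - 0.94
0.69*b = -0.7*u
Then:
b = 0.61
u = -0.60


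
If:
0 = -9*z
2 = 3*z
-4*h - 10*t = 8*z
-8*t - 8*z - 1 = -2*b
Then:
No Solution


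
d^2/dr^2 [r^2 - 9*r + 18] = 2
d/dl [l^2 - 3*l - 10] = 2*l - 3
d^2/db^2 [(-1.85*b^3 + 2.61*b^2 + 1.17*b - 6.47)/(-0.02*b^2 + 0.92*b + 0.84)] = (3.096856*b^3 + 8.33052*b^2 + 6.999936*b + 9.294928)/(8.0e-6*b^6 - 0.001104*b^5 + 0.049776*b^4 - 0.685952*b^3 - 2.090592*b^2 - 1.947456*b - 0.592704)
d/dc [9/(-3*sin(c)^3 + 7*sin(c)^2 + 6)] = 9*(9*sin(c) - 14)*sin(c)*cos(c)/(-3*sin(c)^3 + 7*sin(c)^2 + 6)^2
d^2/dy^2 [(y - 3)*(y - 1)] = 2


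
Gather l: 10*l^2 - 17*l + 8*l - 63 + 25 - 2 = 10*l^2 - 9*l - 40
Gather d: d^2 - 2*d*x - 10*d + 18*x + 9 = d^2 + d*(-2*x - 10) + 18*x + 9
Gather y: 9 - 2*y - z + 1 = -2*y - z + 10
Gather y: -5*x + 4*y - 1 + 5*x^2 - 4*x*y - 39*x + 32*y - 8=5*x^2 - 44*x + y*(36 - 4*x) - 9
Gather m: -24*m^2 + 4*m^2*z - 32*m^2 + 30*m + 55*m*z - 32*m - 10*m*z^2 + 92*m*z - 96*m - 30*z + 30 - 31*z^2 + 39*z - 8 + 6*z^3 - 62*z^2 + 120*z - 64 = m^2*(4*z - 56) + m*(-10*z^2 + 147*z - 98) + 6*z^3 - 93*z^2 + 129*z - 42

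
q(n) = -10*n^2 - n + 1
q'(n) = -20*n - 1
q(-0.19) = 0.83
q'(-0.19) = 2.80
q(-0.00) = 1.00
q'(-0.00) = -1.00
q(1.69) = -29.25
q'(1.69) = -34.80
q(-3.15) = -95.08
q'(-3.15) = 62.00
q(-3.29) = -103.95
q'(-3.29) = 64.80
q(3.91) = -155.79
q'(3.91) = -79.20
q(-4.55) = -201.48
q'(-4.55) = 90.00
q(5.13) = -267.30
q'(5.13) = -103.60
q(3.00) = -92.00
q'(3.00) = -61.00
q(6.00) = -365.00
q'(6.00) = -121.00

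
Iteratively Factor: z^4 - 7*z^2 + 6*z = (z + 3)*(z^3 - 3*z^2 + 2*z) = (z - 2)*(z + 3)*(z^2 - z) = z*(z - 2)*(z + 3)*(z - 1)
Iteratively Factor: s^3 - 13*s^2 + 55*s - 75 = (s - 5)*(s^2 - 8*s + 15) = (s - 5)*(s - 3)*(s - 5)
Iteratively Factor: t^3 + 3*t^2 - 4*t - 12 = (t + 3)*(t^2 - 4) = (t - 2)*(t + 3)*(t + 2)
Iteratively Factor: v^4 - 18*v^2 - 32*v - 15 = (v + 3)*(v^3 - 3*v^2 - 9*v - 5) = (v - 5)*(v + 3)*(v^2 + 2*v + 1) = (v - 5)*(v + 1)*(v + 3)*(v + 1)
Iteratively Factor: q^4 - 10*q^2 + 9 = (q - 1)*(q^3 + q^2 - 9*q - 9) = (q - 3)*(q - 1)*(q^2 + 4*q + 3) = (q - 3)*(q - 1)*(q + 1)*(q + 3)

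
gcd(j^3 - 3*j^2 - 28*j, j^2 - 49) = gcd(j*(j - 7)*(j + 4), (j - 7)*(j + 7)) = j - 7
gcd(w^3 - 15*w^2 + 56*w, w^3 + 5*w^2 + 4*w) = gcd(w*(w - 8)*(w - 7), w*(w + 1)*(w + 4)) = w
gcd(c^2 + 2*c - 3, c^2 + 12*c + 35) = 1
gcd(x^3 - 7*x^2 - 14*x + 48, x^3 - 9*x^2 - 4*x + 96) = x^2 - 5*x - 24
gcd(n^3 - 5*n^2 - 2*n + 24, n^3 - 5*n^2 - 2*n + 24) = n^3 - 5*n^2 - 2*n + 24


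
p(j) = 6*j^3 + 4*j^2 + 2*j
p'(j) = 18*j^2 + 8*j + 2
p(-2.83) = -109.62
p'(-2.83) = 123.52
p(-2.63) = -86.74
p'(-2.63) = 105.46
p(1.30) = 22.54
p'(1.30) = 42.82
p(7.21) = 2471.19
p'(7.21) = 995.39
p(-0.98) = -3.77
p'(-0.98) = 11.45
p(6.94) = 2212.07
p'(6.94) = 924.46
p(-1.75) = -23.41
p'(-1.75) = 43.12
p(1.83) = 53.83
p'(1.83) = 76.92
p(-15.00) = -19380.00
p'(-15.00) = 3932.00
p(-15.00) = -19380.00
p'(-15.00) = 3932.00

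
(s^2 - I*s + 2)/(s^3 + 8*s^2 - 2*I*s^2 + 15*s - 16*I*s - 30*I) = (s + I)/(s^2 + 8*s + 15)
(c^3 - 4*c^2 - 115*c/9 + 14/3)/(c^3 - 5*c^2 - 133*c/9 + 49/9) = (c - 6)/(c - 7)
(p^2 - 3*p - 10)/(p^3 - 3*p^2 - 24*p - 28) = (p - 5)/(p^2 - 5*p - 14)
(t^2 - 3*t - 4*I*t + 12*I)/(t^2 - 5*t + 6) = (t - 4*I)/(t - 2)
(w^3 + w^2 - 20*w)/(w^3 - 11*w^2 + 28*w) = (w + 5)/(w - 7)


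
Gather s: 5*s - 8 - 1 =5*s - 9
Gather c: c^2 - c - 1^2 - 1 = c^2 - c - 2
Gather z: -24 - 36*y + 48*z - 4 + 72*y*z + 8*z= -36*y + z*(72*y + 56) - 28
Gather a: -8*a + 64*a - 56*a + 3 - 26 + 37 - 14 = 0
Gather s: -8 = -8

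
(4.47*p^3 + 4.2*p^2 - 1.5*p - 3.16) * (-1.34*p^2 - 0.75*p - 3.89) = -5.9898*p^5 - 8.9805*p^4 - 18.5283*p^3 - 10.9786*p^2 + 8.205*p + 12.2924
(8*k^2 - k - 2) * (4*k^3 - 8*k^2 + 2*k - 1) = 32*k^5 - 68*k^4 + 16*k^3 + 6*k^2 - 3*k + 2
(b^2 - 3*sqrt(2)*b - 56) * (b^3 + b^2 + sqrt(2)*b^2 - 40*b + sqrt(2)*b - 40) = b^5 - 2*sqrt(2)*b^4 + b^4 - 102*b^3 - 2*sqrt(2)*b^3 - 102*b^2 + 64*sqrt(2)*b^2 + 64*sqrt(2)*b + 2240*b + 2240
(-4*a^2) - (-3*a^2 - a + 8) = -a^2 + a - 8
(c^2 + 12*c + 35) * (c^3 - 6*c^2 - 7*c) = c^5 + 6*c^4 - 44*c^3 - 294*c^2 - 245*c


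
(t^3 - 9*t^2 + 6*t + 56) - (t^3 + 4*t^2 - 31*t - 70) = -13*t^2 + 37*t + 126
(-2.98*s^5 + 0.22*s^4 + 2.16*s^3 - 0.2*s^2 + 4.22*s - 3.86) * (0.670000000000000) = -1.9966*s^5 + 0.1474*s^4 + 1.4472*s^3 - 0.134*s^2 + 2.8274*s - 2.5862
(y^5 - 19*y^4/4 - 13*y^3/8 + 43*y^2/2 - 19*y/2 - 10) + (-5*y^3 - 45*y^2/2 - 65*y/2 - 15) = y^5 - 19*y^4/4 - 53*y^3/8 - y^2 - 42*y - 25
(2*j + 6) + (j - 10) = 3*j - 4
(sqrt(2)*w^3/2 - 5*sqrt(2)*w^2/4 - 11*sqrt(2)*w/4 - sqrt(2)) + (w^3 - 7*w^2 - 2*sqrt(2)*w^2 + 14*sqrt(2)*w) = sqrt(2)*w^3/2 + w^3 - 7*w^2 - 13*sqrt(2)*w^2/4 + 45*sqrt(2)*w/4 - sqrt(2)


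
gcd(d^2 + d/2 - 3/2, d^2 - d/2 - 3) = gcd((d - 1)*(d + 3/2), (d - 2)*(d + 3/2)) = d + 3/2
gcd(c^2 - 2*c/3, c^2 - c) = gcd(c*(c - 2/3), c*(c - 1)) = c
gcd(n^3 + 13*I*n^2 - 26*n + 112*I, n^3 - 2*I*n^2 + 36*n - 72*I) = n - 2*I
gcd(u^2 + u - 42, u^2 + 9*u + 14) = u + 7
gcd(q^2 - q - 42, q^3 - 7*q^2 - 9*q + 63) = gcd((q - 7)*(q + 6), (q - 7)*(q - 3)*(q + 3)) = q - 7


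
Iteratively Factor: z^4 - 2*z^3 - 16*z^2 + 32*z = (z + 4)*(z^3 - 6*z^2 + 8*z) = z*(z + 4)*(z^2 - 6*z + 8) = z*(z - 2)*(z + 4)*(z - 4)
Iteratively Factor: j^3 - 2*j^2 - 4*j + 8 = (j + 2)*(j^2 - 4*j + 4) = (j - 2)*(j + 2)*(j - 2)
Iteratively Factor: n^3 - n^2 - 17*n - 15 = (n - 5)*(n^2 + 4*n + 3) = (n - 5)*(n + 3)*(n + 1)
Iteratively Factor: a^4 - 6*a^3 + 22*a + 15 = (a + 1)*(a^3 - 7*a^2 + 7*a + 15) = (a - 3)*(a + 1)*(a^2 - 4*a - 5) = (a - 5)*(a - 3)*(a + 1)*(a + 1)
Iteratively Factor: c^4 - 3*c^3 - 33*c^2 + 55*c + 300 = (c - 5)*(c^3 + 2*c^2 - 23*c - 60) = (c - 5)*(c + 3)*(c^2 - c - 20) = (c - 5)*(c + 3)*(c + 4)*(c - 5)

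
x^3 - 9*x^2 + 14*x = x*(x - 7)*(x - 2)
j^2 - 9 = (j - 3)*(j + 3)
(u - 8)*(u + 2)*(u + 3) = u^3 - 3*u^2 - 34*u - 48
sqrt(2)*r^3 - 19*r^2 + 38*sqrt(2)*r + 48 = (r - 6*sqrt(2))*(r - 4*sqrt(2))*(sqrt(2)*r + 1)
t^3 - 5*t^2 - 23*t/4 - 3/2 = (t - 6)*(t + 1/2)^2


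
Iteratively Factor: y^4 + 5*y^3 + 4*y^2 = (y + 1)*(y^3 + 4*y^2) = y*(y + 1)*(y^2 + 4*y) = y^2*(y + 1)*(y + 4)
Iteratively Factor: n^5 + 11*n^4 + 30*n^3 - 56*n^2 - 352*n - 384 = (n + 4)*(n^4 + 7*n^3 + 2*n^2 - 64*n - 96) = (n + 4)^2*(n^3 + 3*n^2 - 10*n - 24) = (n + 2)*(n + 4)^2*(n^2 + n - 12) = (n + 2)*(n + 4)^3*(n - 3)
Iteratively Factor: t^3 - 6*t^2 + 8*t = (t)*(t^2 - 6*t + 8) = t*(t - 4)*(t - 2)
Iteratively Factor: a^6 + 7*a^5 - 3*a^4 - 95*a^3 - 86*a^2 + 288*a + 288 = (a + 4)*(a^5 + 3*a^4 - 15*a^3 - 35*a^2 + 54*a + 72) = (a - 3)*(a + 4)*(a^4 + 6*a^3 + 3*a^2 - 26*a - 24) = (a - 3)*(a + 3)*(a + 4)*(a^3 + 3*a^2 - 6*a - 8) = (a - 3)*(a + 3)*(a + 4)^2*(a^2 - a - 2) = (a - 3)*(a + 1)*(a + 3)*(a + 4)^2*(a - 2)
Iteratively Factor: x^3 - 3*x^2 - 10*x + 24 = (x - 2)*(x^2 - x - 12) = (x - 4)*(x - 2)*(x + 3)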